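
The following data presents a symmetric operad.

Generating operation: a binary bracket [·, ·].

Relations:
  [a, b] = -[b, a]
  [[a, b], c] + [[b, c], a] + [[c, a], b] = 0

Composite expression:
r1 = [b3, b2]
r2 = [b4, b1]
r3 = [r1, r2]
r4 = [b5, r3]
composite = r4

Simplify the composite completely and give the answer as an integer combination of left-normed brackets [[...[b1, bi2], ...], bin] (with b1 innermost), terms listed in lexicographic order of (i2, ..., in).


[[[[b1, b4], b2], b3], b5] - [[[[b1, b4], b3], b2], b5]

Skip Jacobi rewriting: expand, keep b1-initial words, read off terms.
Composite bracket: [b5, [[b3, b2], [b4, b1]]]
The bracket unfolds into 16 signed words via [a, b] = ab - ba (2^4 = 16).
Coefficients come from the b1-initial words:
  b1b4b2b3b5 (sign +1) contributes +[[[[b1, b4], b2], b3], b5]
  b1b4b3b2b5 (sign -1) contributes -[[[[b1, b4], b3], b2], b5]


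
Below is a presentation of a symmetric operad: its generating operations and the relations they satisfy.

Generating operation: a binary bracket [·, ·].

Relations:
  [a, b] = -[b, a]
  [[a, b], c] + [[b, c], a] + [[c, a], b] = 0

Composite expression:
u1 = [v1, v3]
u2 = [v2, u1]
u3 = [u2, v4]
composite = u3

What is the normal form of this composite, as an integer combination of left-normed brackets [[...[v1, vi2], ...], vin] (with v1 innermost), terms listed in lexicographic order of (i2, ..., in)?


-[[[v1, v3], v2], v4]


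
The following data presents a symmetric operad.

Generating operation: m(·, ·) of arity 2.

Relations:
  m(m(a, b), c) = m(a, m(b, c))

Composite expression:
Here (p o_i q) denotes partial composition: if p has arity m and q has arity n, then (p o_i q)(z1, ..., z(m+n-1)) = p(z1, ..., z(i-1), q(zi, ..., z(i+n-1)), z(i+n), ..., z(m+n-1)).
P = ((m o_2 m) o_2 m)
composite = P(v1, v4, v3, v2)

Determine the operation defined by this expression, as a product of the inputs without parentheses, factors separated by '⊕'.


v1 ⊕ v4 ⊕ v3 ⊕ v2

All parenthesizations of m agree; list the v-inputs left to right.
m(v4, v3) unparenthesizes to v4 ⊕ v3
m(m(v4, v3), v2) unparenthesizes to v4 ⊕ v3 ⊕ v2
m(v1, m(m(v4, v3), v2)) unparenthesizes to v1 ⊕ v4 ⊕ v3 ⊕ v2


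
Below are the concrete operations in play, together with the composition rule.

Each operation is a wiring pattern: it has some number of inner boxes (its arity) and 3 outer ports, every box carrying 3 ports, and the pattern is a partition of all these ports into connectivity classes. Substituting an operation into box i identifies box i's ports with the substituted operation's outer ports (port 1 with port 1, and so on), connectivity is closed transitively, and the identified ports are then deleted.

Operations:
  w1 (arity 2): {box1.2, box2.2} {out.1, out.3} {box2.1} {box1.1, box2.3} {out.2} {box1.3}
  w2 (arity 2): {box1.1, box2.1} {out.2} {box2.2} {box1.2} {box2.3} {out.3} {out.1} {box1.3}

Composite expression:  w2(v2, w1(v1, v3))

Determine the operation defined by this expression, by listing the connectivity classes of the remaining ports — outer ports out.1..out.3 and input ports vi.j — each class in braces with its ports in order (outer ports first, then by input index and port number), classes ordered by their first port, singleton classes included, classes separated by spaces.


Connectivity passes through glued w2-boundaries; trace each wire chain.
w1 over (v1, v3) gives {out.1, out.3} {out.2} {v1.1, v3.3} {v1.2, v3.2} {v1.3} {v3.1}, out.j being that stage's outer ports
w2 over (v2, v1, v3) gives {out.1} {out.2} {out.3} {v1.1, v3.3} {v1.2, v3.2} {v1.3} {v2.1} {v2.2} {v2.3} {v3.1}, out.j being that stage's outer ports

{out.1} {out.2} {out.3} {v1.1, v3.3} {v1.2, v3.2} {v1.3} {v2.1} {v2.2} {v2.3} {v3.1}


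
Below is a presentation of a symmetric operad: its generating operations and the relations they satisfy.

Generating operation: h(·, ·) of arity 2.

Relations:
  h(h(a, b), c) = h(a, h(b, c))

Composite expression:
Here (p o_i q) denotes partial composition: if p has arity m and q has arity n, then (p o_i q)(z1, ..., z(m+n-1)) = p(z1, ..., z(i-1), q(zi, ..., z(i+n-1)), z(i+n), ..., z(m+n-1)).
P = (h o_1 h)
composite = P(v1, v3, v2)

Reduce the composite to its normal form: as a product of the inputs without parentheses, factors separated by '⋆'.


v1 ⋆ v3 ⋆ v2

The h-tree's shape is irrelevant; the v-reading-order decides.
h(v1, v3) collapses to v1 ⋆ v3
h(h(v1, v3), v2) collapses to v1 ⋆ v3 ⋆ v2


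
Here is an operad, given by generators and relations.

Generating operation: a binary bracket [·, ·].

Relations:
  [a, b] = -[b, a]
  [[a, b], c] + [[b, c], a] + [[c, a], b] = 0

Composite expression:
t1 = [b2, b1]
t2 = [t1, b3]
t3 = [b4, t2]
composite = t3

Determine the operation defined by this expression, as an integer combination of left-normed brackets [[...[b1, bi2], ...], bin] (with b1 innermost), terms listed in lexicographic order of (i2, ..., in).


In the tensor algebra, words opening b1 carry the b1-anchored form.
Composite bracket: [b4, [[b2, b1], b3]]
The bracket unfolds into 8 signed words via [a, b] = ab - ba (2^3 = 8).
Collect the words opening with b1:
  b1b2b3b4 appears with sign +1, giving the term +[[[b1, b2], b3], b4]

[[[b1, b2], b3], b4]


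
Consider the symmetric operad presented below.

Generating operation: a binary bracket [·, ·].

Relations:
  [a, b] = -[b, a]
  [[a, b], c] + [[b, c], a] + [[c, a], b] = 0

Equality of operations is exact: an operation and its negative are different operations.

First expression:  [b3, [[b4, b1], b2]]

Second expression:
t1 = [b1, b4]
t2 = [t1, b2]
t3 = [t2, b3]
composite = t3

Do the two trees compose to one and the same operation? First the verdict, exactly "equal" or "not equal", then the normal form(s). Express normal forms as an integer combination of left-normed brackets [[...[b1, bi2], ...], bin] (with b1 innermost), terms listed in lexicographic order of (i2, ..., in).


equal: each reduces to [[[b1, b4], b2], b3]

In normal form, the first expression is [[[b1, b4], b2], b3]
In normal form, the second expression is [[[b1, b4], b2], b3]
The forms coincide; equal.


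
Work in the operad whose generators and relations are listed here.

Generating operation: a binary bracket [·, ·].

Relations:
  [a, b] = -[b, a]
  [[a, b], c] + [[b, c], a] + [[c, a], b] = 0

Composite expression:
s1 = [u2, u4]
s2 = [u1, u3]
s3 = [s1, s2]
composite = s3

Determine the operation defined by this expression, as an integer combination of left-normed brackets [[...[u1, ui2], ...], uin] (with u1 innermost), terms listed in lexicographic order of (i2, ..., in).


-[[[u1, u3], u2], u4] + [[[u1, u3], u4], u2]

Expand each bracket as ab - ba; the u1-initial words give the coefficients.
Composite bracket: [[u2, u4], [u1, u3]]
Full expansion: 8 signed words from ab - ba (2^3 = 8).
Words beginning with u1 determine it all:
  u1u3u2u4 appears with sign -1, giving the term -[[[u1, u3], u2], u4]
  u1u3u4u2 appears with sign +1, giving the term +[[[u1, u3], u4], u2]


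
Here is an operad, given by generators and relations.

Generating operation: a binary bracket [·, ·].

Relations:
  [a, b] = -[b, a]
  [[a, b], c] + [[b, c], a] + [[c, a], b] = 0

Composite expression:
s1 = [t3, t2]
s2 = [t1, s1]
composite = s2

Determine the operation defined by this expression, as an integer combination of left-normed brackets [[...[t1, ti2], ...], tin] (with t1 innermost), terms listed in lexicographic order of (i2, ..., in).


-[[t1, t2], t3] + [[t1, t3], t2]

Expand each bracket as ab - ba; the t1-initial words give the coefficients.
Composite bracket: [t1, [t3, t2]]
Each bracket splits as ab - ba, giving 4 signed words (2^2 = 4).
The t1-initial words carry the normal form:
  word t1t2t3 has sign -1, contributing -[[t1, t2], t3]
  word t1t3t2 has sign +1, contributing +[[t1, t3], t2]


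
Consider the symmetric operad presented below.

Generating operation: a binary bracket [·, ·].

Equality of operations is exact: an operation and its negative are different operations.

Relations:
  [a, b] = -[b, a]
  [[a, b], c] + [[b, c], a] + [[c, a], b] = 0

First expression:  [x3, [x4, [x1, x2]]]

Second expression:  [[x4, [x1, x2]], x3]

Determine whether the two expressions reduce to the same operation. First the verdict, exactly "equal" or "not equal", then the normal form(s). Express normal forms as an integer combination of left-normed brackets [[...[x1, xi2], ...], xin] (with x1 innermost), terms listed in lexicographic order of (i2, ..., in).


not equal; first: [[[x1, x2], x4], x3]; second: -[[[x1, x2], x4], x3]

Reducing the first expression gives [[[x1, x2], x4], x3]
Reducing the second expression gives -[[[x1, x2], x4], x3]
No match — not equal.


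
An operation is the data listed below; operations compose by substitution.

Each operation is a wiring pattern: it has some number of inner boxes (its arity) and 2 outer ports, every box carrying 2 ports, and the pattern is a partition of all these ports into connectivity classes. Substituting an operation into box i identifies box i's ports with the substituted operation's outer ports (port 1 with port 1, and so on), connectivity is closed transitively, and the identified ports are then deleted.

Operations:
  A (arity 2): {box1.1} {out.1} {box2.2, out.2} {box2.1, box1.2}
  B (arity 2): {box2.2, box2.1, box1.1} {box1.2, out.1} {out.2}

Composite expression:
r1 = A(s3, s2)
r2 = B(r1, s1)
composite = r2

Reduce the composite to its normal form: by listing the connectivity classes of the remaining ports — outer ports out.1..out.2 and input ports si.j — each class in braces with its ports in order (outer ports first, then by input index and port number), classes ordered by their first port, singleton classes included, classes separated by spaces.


Connectivity passes through glued B-boundaries; trace each wire chain.
after A, the pattern on (s3, s2) reads {out.1} {out.2, s2.2} {s2.1, s3.2} {s3.1} (out.j = its outer ports)
after B, the pattern on (s3, s2, s1) reads {out.1, s2.2} {out.2} {s1.1, s1.2} {s2.1, s3.2} {s3.1} (out.j = its outer ports)

{out.1, s2.2} {out.2} {s1.1, s1.2} {s2.1, s3.2} {s3.1}


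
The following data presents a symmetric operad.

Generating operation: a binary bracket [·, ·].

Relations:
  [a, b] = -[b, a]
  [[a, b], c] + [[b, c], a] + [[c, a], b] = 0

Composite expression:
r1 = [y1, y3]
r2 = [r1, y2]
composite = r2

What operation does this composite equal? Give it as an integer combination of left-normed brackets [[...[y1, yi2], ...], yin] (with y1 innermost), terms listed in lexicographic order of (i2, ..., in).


[[y1, y3], y2]

Left-normed coefficients sit on the y1-initial expansion words.
Composite bracket: [[y1, y3], y2]
Full expansion: 4 signed words from ab - ba (2^2 = 4).
Only words starting with y1 matter:
  y1y3y2 appears with sign +1, giving the term +[[y1, y3], y2]


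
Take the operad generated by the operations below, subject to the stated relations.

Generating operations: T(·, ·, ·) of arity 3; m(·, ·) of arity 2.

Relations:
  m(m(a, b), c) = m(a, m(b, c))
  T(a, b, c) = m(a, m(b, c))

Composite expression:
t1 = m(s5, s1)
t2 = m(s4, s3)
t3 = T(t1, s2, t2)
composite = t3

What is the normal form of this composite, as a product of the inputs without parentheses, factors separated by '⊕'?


Every regrouping of T is equal, so read the s-inputs in written order.
m(s5, s1) flattens to s5 ⊕ s1
m(s4, s3) flattens to s4 ⊕ s3
T(m(s5, s1), s2, m(s4, s3)) flattens to s5 ⊕ s1 ⊕ s2 ⊕ s4 ⊕ s3

s5 ⊕ s1 ⊕ s2 ⊕ s4 ⊕ s3


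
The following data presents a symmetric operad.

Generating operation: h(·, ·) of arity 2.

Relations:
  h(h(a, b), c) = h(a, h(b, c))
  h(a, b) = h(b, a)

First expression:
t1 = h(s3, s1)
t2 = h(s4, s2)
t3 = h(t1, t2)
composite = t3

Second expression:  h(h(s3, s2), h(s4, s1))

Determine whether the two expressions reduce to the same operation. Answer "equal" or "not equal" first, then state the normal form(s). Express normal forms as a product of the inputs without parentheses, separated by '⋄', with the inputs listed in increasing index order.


equal: each reduces to s1 ⋄ s2 ⋄ s3 ⋄ s4

In normal form, the first expression is s1 ⋄ s2 ⋄ s3 ⋄ s4
In normal form, the second expression is s1 ⋄ s2 ⋄ s3 ⋄ s4
Both agree, so they are equal.


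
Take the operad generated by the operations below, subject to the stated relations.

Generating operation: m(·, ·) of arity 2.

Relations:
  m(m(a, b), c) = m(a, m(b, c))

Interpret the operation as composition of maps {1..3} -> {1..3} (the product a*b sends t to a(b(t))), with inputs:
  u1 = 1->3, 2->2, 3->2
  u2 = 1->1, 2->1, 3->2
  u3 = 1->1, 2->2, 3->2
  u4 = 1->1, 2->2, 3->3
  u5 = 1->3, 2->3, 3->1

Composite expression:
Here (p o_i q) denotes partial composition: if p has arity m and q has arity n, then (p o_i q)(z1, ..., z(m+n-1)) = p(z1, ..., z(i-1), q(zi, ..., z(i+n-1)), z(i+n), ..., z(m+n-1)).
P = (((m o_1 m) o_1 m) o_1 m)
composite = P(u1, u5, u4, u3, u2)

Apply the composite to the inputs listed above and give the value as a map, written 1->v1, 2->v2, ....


1->2, 2->2, 3->2

m(u1, u5) = 1->2, 2->2, 3->3
m(m(u1, u5), u4) = 1->2, 2->2, 3->3
m(m(m(u1, u5), u4), u3) = 1->2, 2->2, 3->2
m(m(m(m(u1, u5), u4), u3), u2) = 1->2, 2->2, 3->2


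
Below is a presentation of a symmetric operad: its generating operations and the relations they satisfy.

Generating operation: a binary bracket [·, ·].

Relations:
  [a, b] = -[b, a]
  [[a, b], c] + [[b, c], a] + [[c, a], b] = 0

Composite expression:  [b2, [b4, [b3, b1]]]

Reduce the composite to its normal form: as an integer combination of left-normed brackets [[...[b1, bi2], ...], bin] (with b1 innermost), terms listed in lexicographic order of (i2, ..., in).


In the tensor algebra, words opening b1 carry the b1-anchored form.
Composite bracket: [b2, [b4, [b3, b1]]]
Expanding via [a, b] = ab - ba: 8 signed words (2^3 = 8).
Collect the words opening with b1:
  b1b3b4b2 appears with sign -1, giving the term -[[[b1, b3], b4], b2]

-[[[b1, b3], b4], b2]


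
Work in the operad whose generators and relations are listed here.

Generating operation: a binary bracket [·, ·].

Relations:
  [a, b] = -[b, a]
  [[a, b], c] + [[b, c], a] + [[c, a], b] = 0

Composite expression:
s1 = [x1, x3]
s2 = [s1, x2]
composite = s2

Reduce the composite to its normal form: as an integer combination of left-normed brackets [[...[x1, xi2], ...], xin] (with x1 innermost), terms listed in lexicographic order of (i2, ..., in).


[[x1, x3], x2]

Expand each bracket as ab - ba; the x1-initial words give the coefficients.
Composite bracket: [[x1, x3], x2]
Each bracket splits as ab - ba, giving 4 signed words (2^2 = 4).
The x1-initial words carry the normal form:
  x1x3x2 (sign +1) contributes +[[x1, x3], x2]


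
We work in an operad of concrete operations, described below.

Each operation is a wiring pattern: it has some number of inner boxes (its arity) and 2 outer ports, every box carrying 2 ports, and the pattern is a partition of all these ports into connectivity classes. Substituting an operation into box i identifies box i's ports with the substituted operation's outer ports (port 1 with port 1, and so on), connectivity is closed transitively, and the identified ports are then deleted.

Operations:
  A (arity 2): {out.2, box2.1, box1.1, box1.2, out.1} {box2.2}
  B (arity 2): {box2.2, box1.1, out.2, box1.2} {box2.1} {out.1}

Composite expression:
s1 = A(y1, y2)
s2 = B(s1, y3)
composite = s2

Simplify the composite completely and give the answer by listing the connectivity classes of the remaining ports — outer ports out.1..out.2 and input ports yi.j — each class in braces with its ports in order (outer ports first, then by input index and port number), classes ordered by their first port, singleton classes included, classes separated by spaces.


{out.1} {out.2, y1.1, y1.2, y2.1, y3.2} {y2.2} {y3.1}


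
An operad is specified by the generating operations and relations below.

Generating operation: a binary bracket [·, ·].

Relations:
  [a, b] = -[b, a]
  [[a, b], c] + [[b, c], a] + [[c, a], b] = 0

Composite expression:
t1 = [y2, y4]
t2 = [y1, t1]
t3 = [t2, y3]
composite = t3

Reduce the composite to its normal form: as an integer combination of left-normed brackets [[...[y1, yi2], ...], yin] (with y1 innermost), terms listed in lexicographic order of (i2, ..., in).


[[[y1, y2], y4], y3] - [[[y1, y4], y2], y3]

Expand each bracket as ab - ba; the y1-initial words give the coefficients.
Composite bracket: [[y1, [y2, y4]], y3]
Under [a, b] = ab - ba we get 8 signed associative words (2^3 = 8).
Coefficients come from the y1-initial words:
  y1y2y4y3 (sign +1) contributes +[[[y1, y2], y4], y3]
  y1y4y2y3 (sign -1) contributes -[[[y1, y4], y2], y3]


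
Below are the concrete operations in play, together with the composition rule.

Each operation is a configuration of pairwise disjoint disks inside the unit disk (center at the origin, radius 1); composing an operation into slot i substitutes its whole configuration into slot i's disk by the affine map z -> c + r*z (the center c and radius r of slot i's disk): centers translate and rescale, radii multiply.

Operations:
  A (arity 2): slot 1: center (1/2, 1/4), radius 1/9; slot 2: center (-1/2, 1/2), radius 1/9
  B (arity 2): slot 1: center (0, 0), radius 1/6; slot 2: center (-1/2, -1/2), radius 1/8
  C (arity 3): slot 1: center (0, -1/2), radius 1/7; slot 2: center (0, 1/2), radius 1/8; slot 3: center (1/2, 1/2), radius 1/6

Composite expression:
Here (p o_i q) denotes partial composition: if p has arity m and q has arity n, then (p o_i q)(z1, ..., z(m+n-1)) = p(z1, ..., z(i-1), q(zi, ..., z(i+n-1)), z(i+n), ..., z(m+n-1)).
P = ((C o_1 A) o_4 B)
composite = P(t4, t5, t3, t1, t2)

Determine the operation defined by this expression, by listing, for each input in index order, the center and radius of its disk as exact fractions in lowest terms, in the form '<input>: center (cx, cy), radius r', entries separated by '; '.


t1: center (1/2, 1/2), radius 1/36; t2: center (5/12, 5/12), radius 1/48; t3: center (0, 1/2), radius 1/8; t4: center (1/14, -13/28), radius 1/63; t5: center (-1/14, -3/7), radius 1/63

Affine substitution under C: radii multiply and t-centers shift.
for t4, the 2-step affine chain lands on center (1/14, -13/28), radius 1/63
for t5, the 2-step affine chain lands on center (-1/14, -3/7), radius 1/63
for t3, the 1-step affine chain lands on center (0, 1/2), radius 1/8
for t1, the 2-step affine chain lands on center (1/2, 1/2), radius 1/36
for t2, the 2-step affine chain lands on center (5/12, 5/12), radius 1/48


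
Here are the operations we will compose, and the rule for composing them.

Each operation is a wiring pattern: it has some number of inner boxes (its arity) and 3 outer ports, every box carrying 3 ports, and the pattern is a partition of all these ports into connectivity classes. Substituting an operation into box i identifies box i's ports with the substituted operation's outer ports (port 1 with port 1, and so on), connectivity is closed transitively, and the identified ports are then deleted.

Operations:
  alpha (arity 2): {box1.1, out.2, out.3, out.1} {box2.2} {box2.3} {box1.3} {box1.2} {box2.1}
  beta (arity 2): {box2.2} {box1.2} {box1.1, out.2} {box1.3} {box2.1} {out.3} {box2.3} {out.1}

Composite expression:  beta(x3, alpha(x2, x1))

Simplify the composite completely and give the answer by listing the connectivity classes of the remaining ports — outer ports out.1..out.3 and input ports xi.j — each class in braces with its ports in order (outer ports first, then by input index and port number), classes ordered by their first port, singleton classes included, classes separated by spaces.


{out.1} {out.2, x3.1} {out.3} {x1.1} {x1.2} {x1.3} {x2.1} {x2.2} {x2.3} {x3.2} {x3.3}

Connectivity passes through glued beta-boundaries; trace each wire chain.
after alpha, the pattern on (x2, x1) reads {out.1, out.2, out.3, x2.1} {x1.1} {x1.2} {x1.3} {x2.2} {x2.3} (out.j = its outer ports)
after beta, the pattern on (x3, x2, x1) reads {out.1} {out.2, x3.1} {out.3} {x1.1} {x1.2} {x1.3} {x2.1} {x2.2} {x2.3} {x3.2} {x3.3} (out.j = its outer ports)


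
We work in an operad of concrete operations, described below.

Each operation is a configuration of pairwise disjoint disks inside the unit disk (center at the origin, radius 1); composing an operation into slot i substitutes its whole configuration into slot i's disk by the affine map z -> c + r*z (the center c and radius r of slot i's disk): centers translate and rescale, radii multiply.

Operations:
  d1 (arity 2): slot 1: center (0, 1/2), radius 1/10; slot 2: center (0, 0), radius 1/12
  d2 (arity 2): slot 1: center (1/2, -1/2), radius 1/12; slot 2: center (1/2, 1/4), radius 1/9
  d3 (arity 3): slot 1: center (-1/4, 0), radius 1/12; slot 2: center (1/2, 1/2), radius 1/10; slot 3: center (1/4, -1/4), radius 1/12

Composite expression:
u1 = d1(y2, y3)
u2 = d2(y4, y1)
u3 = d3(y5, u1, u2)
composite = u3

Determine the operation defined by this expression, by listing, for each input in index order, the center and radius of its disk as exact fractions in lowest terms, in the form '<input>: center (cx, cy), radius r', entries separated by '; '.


Follow each y-input down from d3: c' goes to c + r*c', radius to r*r'.
input y5: applying the 1 nested substitution gives center (-1/4, 0), radius 1/12
input y2: applying the 2 nested substitutions gives center (1/2, 11/20), radius 1/100
input y3: applying the 2 nested substitutions gives center (1/2, 1/2), radius 1/120
input y4: applying the 2 nested substitutions gives center (7/24, -7/24), radius 1/144
input y1: applying the 2 nested substitutions gives center (7/24, -11/48), radius 1/108

y1: center (7/24, -11/48), radius 1/108; y2: center (1/2, 11/20), radius 1/100; y3: center (1/2, 1/2), radius 1/120; y4: center (7/24, -7/24), radius 1/144; y5: center (-1/4, 0), radius 1/12


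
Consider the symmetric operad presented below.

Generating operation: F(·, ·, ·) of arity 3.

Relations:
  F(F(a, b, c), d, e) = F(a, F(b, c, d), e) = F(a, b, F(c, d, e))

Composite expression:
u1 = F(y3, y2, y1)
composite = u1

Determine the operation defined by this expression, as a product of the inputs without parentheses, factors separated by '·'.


y3 · y2 · y1


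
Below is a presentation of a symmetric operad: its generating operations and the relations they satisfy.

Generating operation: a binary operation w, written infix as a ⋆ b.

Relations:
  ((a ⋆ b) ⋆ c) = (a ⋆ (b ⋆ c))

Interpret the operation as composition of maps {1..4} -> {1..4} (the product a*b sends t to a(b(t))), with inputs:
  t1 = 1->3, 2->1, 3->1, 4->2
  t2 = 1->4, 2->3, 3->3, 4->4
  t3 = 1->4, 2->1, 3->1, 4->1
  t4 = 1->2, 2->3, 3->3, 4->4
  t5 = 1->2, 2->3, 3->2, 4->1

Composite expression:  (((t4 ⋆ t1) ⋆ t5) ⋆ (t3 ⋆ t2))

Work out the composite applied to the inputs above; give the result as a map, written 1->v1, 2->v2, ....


(t4 ⋆ t1) = 1->3, 2->2, 3->2, 4->3
((t4 ⋆ t1) ⋆ t5) = 1->2, 2->2, 3->2, 4->3
(t3 ⋆ t2) = 1->1, 2->1, 3->1, 4->1
(((t4 ⋆ t1) ⋆ t5) ⋆ (t3 ⋆ t2)) = 1->2, 2->2, 3->2, 4->2

1->2, 2->2, 3->2, 4->2


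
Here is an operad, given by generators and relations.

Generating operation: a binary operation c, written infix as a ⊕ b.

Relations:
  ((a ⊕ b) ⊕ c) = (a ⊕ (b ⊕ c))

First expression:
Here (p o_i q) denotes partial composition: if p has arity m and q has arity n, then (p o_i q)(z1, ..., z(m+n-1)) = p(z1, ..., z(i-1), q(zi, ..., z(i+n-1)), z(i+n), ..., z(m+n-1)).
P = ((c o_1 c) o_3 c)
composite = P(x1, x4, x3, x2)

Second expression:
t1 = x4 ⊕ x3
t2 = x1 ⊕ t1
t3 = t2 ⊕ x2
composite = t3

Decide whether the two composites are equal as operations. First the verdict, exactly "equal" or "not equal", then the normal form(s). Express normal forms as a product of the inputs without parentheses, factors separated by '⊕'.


equal; the common form is x1 ⊕ x4 ⊕ x3 ⊕ x2

The first composite normalizes to x1 ⊕ x4 ⊕ x3 ⊕ x2
The second composite normalizes to x1 ⊕ x4 ⊕ x3 ⊕ x2
The forms coincide; equal.


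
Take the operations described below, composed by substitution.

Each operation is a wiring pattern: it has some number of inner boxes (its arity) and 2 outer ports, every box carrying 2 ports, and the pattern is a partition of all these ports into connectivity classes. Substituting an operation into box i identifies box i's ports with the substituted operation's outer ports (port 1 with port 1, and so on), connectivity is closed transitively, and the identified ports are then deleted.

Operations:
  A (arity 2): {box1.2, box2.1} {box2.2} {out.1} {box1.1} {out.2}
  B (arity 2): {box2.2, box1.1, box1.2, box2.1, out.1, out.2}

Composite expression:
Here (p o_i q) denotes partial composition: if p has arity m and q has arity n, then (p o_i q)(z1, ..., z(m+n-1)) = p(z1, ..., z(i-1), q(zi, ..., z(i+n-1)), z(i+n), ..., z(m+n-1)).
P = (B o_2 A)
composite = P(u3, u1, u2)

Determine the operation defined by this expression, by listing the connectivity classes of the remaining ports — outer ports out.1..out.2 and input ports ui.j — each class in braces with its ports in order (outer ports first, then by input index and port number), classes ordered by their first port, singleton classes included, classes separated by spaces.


{out.1, out.2, u3.1, u3.2} {u1.1} {u1.2, u2.1} {u2.2}

After gluing at B, chains via deleted ports link the u-ports.
through A, on inputs (u1, u2): {out.1} {out.2} {u1.1} {u1.2, u2.1} {u2.2} (out.j = stage outer ports)
through B, on inputs (u3, u1, u2): {out.1, out.2, u3.1, u3.2} {u1.1} {u1.2, u2.1} {u2.2} (out.j = stage outer ports)


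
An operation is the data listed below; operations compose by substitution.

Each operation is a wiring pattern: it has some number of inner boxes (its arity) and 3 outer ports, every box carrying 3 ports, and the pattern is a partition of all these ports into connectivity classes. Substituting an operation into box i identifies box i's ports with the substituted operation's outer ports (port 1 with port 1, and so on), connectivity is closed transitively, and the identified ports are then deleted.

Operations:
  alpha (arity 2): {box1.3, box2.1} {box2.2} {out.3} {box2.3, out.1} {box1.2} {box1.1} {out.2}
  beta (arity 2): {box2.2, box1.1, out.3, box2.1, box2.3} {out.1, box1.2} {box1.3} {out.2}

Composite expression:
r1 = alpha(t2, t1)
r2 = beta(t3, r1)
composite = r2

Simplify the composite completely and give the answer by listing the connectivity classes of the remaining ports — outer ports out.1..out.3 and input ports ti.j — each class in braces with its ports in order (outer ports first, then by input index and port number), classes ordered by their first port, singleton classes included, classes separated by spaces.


{out.1, t3.2} {out.2} {out.3, t1.3, t3.1} {t1.1, t2.3} {t1.2} {t2.1} {t2.2} {t3.3}

Connectivity passes through glued beta-boundaries; trace each wire chain.
alpha over (t2, t1) gives {out.1, t1.3} {out.2} {out.3} {t1.1, t2.3} {t1.2} {t2.1} {t2.2}, out.j being that stage's outer ports
beta over (t3, t2, t1) gives {out.1, t3.2} {out.2} {out.3, t1.3, t3.1} {t1.1, t2.3} {t1.2} {t2.1} {t2.2} {t3.3}, out.j being that stage's outer ports


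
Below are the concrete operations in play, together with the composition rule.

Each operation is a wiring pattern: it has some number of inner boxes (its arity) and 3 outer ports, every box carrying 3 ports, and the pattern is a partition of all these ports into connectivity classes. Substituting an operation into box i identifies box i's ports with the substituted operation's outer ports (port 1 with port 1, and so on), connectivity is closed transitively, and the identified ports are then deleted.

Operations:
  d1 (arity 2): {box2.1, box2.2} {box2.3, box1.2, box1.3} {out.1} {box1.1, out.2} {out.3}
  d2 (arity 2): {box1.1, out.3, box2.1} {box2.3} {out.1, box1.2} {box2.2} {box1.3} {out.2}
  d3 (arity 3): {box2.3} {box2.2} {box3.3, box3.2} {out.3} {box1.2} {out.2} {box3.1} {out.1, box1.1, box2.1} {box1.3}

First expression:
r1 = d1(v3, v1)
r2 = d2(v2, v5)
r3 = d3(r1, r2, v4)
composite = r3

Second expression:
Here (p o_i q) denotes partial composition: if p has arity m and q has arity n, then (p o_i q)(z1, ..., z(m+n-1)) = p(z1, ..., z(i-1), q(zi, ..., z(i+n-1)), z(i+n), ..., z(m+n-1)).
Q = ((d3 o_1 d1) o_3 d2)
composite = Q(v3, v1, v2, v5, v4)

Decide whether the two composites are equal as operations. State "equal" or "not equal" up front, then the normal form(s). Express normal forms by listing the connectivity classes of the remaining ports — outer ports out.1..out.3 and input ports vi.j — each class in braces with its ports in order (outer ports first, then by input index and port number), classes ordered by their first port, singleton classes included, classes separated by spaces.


equal; the common form is {out.1, v2.2} {out.2} {out.3} {v1.1, v1.2} {v1.3, v3.2, v3.3} {v2.1, v5.1} {v2.3} {v3.1} {v4.1} {v4.2, v4.3} {v5.2} {v5.3}

The first composite normalizes to {out.1, v2.2} {out.2} {out.3} {v1.1, v1.2} {v1.3, v3.2, v3.3} {v2.1, v5.1} {v2.3} {v3.1} {v4.1} {v4.2, v4.3} {v5.2} {v5.3}
The second composite normalizes to {out.1, v2.2} {out.2} {out.3} {v1.1, v1.2} {v1.3, v3.2, v3.3} {v2.1, v5.1} {v2.3} {v3.1} {v4.1} {v4.2, v4.3} {v5.2} {v5.3}
The forms coincide; equal.


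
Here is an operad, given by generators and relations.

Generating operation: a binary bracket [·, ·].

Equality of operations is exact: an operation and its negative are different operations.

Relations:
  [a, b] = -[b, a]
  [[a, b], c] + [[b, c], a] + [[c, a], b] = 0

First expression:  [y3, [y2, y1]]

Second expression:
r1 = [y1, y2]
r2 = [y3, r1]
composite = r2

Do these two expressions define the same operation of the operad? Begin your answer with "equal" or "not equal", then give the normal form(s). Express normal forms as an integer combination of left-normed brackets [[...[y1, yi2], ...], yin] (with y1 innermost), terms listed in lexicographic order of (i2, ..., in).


not equal; first: [[y1, y2], y3]; second: -[[y1, y2], y3]


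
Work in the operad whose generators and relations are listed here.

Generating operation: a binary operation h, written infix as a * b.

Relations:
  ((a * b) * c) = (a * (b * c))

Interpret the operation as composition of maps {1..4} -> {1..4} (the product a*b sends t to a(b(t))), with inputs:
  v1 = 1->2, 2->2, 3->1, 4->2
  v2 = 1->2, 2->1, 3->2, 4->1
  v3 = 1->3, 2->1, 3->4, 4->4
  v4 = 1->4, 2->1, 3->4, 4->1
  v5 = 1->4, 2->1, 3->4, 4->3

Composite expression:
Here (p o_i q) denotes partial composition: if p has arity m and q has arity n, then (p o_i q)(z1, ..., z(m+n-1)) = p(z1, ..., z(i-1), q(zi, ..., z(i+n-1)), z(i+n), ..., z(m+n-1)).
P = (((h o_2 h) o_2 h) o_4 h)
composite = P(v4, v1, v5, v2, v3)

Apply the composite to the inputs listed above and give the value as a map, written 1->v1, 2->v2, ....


(v1 * v5) = 1->2, 2->2, 3->2, 4->1
(v2 * v3) = 1->2, 2->2, 3->1, 4->1
((v1 * v5) * (v2 * v3)) = 1->2, 2->2, 3->2, 4->2
(v4 * ((v1 * v5) * (v2 * v3))) = 1->1, 2->1, 3->1, 4->1

1->1, 2->1, 3->1, 4->1


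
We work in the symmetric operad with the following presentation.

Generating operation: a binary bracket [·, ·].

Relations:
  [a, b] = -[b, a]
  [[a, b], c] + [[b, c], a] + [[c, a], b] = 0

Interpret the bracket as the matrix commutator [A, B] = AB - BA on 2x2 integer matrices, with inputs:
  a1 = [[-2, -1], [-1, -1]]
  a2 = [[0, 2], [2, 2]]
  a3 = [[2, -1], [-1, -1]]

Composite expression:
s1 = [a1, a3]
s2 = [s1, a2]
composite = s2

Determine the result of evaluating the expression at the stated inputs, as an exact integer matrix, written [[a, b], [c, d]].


[[16, 8], [8, -16]]

[a1, a3] = [[0, 4], [-4, 0]]
[[a1, a3], a2] = [[16, 8], [8, -16]]


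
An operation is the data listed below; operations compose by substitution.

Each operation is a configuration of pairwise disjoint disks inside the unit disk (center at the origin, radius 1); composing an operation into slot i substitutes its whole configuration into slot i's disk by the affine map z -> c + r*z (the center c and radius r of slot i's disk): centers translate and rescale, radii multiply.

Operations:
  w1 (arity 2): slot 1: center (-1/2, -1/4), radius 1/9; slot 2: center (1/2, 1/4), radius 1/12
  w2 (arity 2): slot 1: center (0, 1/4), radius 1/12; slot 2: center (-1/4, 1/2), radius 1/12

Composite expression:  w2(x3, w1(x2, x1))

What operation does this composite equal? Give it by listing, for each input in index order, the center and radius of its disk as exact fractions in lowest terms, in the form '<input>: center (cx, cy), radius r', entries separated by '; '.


Below w2, radii multiply path by path; the x-disk centers shift.
tracing x3 down its 1-map path: center (0, 1/4), radius 1/12
tracing x2 down its 2-map path: center (-7/24, 23/48), radius 1/108
tracing x1 down its 2-map path: center (-5/24, 25/48), radius 1/144

x1: center (-5/24, 25/48), radius 1/144; x2: center (-7/24, 23/48), radius 1/108; x3: center (0, 1/4), radius 1/12


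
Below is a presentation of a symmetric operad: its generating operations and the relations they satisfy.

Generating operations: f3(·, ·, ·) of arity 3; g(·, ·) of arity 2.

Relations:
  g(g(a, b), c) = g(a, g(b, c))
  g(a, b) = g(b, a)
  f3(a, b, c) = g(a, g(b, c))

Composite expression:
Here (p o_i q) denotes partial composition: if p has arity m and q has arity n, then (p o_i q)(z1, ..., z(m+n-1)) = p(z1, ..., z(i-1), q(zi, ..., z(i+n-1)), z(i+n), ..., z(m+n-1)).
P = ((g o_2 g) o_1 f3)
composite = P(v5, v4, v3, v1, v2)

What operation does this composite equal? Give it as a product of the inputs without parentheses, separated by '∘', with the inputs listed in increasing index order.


v1 ∘ v2 ∘ v3 ∘ v4 ∘ v5

Any arrangement under g is one operation, so sort the v-inputs.
f3(v5, v4, v3) linearizes to v5 ∘ v4 ∘ v3
g(v1, v2) linearizes to v1 ∘ v2
g(f3(v5, v4, v3), g(v1, v2)) linearizes to v5 ∘ v4 ∘ v3 ∘ v1 ∘ v2
rearranged into index order: v1 ∘ v2 ∘ v3 ∘ v4 ∘ v5


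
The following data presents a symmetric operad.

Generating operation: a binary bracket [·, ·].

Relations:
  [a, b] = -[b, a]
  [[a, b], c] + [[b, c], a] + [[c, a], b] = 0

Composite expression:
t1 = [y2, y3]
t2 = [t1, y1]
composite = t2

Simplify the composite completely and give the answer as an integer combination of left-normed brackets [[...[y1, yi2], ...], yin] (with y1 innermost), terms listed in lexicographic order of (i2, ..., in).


Left-normed coefficients sit on the y1-initial expansion words.
Composite bracket: [[y2, y3], y1]
Expanding via [a, b] = ab - ba: 4 signed words (2^2 = 4).
Words beginning with y1 determine it all:
  y1y2y3 (sign -1) contributes -[[y1, y2], y3]
  y1y3y2 (sign +1) contributes +[[y1, y3], y2]

-[[y1, y2], y3] + [[y1, y3], y2]


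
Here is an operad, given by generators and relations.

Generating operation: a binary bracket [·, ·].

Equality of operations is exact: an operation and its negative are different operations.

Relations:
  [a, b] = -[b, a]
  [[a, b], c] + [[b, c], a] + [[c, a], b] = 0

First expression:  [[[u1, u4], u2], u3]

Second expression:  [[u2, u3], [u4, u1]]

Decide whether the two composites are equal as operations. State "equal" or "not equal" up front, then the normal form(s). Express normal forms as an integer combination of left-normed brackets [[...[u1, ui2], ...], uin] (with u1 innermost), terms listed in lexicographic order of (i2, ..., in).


The first composite normalizes to [[[u1, u4], u2], u3]
The second composite normalizes to [[[u1, u4], u2], u3] - [[[u1, u4], u3], u2]
The normal forms differ: not equal.

not equal: they reduce to [[[u1, u4], u2], u3] and [[[u1, u4], u2], u3] - [[[u1, u4], u3], u2]


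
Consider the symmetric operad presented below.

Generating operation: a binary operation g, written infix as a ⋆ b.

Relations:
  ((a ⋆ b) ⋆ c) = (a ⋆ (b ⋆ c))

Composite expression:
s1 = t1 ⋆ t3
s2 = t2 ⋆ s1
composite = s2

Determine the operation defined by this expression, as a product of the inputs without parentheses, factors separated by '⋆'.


t2 ⋆ t1 ⋆ t3

Associativity of g dissolves the nesting; only the t-input order survives.
(t1 ⋆ t3) spells out as t1 ⋆ t3
(t2 ⋆ (t1 ⋆ t3)) spells out as t2 ⋆ t1 ⋆ t3


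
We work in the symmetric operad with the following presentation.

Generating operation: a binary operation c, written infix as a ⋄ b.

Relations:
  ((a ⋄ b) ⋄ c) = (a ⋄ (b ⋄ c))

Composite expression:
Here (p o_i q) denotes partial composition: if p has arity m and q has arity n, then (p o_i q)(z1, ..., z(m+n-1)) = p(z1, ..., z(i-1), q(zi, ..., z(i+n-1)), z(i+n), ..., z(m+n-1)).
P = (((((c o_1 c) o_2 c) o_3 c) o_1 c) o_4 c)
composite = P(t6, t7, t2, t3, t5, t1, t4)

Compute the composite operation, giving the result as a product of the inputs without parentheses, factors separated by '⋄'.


t6 ⋄ t7 ⋄ t2 ⋄ t3 ⋄ t5 ⋄ t1 ⋄ t4

Every regrouping of c is equal, so read the t-inputs in written order.
(t6 ⋄ t7) unparenthesizes to t6 ⋄ t7
(t3 ⋄ t5) unparenthesizes to t3 ⋄ t5
((t3 ⋄ t5) ⋄ t1) unparenthesizes to t3 ⋄ t5 ⋄ t1
(t2 ⋄ ((t3 ⋄ t5) ⋄ t1)) unparenthesizes to t2 ⋄ t3 ⋄ t5 ⋄ t1
((t6 ⋄ t7) ⋄ (t2 ⋄ ((t3 ⋄ t5) ⋄ t1))) unparenthesizes to t6 ⋄ t7 ⋄ t2 ⋄ t3 ⋄ t5 ⋄ t1
(((t6 ⋄ t7) ⋄ (t2 ⋄ ((t3 ⋄ t5) ⋄ t1))) ⋄ t4) unparenthesizes to t6 ⋄ t7 ⋄ t2 ⋄ t3 ⋄ t5 ⋄ t1 ⋄ t4


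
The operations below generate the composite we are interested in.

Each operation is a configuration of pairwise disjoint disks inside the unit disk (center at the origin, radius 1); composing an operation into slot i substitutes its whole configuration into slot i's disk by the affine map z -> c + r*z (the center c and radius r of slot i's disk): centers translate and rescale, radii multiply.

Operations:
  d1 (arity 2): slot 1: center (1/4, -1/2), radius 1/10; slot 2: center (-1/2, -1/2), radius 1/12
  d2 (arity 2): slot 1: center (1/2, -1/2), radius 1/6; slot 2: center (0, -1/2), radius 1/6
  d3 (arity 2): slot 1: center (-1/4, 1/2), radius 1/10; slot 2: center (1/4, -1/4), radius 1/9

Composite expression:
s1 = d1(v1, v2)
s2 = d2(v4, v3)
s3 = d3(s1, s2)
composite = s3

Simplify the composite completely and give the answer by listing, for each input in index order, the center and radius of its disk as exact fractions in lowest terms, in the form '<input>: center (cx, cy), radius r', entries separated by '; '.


v1: center (-9/40, 9/20), radius 1/100; v2: center (-3/10, 9/20), radius 1/120; v3: center (1/4, -11/36), radius 1/54; v4: center (11/36, -11/36), radius 1/54


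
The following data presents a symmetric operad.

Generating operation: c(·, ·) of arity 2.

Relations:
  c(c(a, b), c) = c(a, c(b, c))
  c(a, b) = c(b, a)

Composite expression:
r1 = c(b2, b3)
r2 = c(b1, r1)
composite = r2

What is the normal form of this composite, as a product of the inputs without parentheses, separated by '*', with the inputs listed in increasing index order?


Reordering under c is free, so list the b-inputs canonically.
c(b2, b3) unparenthesizes to b2 * b3
c(b1, c(b2, b3)) unparenthesizes to b1 * b2 * b3
putting the inputs in ascending order: b1 * b2 * b3

b1 * b2 * b3


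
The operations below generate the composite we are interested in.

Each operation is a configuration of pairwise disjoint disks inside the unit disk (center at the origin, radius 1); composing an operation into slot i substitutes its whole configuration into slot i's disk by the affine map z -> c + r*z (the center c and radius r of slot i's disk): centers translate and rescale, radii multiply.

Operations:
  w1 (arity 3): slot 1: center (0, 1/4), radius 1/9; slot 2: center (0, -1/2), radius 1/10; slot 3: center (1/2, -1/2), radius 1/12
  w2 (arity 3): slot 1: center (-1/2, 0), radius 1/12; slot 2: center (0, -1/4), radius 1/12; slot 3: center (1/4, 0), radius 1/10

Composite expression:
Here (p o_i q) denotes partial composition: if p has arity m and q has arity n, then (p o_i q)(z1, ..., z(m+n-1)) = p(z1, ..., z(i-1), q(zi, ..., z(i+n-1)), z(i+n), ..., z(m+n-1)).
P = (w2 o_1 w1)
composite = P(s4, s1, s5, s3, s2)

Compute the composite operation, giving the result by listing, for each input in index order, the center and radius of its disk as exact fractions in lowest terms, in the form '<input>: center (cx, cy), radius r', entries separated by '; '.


Follow each s-input down from w2: c' goes to c + r*c', radius to r*r'.
input s4: applying the 2 nested substitutions gives center (-1/2, 1/48), radius 1/108
input s1: applying the 2 nested substitutions gives center (-1/2, -1/24), radius 1/120
input s5: applying the 2 nested substitutions gives center (-11/24, -1/24), radius 1/144
input s3: applying the 1 nested substitution gives center (0, -1/4), radius 1/12
input s2: applying the 1 nested substitution gives center (1/4, 0), radius 1/10

s1: center (-1/2, -1/24), radius 1/120; s2: center (1/4, 0), radius 1/10; s3: center (0, -1/4), radius 1/12; s4: center (-1/2, 1/48), radius 1/108; s5: center (-11/24, -1/24), radius 1/144
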